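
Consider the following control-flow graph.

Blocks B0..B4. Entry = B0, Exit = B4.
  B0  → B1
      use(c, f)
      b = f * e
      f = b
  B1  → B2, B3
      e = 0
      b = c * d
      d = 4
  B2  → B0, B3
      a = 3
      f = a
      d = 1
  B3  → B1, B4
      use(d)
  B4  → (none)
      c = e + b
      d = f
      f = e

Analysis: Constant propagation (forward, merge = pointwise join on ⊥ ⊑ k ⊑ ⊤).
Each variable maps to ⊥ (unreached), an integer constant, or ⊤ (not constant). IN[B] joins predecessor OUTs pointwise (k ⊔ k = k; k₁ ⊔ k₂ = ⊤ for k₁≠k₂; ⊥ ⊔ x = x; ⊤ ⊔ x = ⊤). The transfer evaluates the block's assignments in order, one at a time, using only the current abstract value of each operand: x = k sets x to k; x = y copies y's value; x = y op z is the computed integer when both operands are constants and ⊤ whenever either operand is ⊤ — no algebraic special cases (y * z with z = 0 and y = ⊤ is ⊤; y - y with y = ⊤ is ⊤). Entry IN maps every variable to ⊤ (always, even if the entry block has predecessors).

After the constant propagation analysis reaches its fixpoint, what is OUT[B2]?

Answer: {a: 3, b: ⊤, c: ⊤, d: 1, e: 0, f: 3}

Derivation:
Converged values:
  B0:  IN=(all ⊤)  OUT=(all ⊤)
  B1:  IN=(all ⊤)  OUT={d:4, e:0; rest ⊤}
  B2:  IN={d:4, e:0; rest ⊤}  OUT={a:3, d:1, e:0, f:3; rest ⊤}
  B3:  IN={e:0; rest ⊤}  OUT={e:0; rest ⊤}
  B4:  IN={e:0; rest ⊤}  OUT={e:0, f:0; rest ⊤}

Merge at B2: IN[B2] = OUT[B1] = {a: ⊤, b: ⊤, c: ⊤, d: 4, e: 0, f: ⊤}
Applying B2's transfer function to that IN value gives OUT[B2] (row B2 above).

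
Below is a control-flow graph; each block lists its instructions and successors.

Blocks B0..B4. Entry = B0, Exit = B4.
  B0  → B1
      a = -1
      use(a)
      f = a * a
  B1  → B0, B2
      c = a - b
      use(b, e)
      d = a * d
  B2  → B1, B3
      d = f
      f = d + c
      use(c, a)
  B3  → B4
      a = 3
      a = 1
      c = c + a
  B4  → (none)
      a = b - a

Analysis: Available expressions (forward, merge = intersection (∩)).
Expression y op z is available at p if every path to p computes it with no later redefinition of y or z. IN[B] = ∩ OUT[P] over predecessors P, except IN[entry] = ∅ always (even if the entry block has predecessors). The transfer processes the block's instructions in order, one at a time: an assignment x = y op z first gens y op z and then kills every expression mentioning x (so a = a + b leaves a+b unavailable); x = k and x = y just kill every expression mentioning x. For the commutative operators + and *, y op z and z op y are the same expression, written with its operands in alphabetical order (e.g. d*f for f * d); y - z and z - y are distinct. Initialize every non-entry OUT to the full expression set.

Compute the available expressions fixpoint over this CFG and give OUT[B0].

Answer: {a*a}

Derivation:
Fixpoint table:
  B0:   IN={}   OUT={a*a}
  B1:   IN={a*a}   OUT={a*a, a-b}
  B2:   IN={a*a, a-b}   OUT={a*a, a-b, c+d}
  B3:   IN={a*a, a-b, c+d}   OUT={}
  B4:   IN={}   OUT={}

Merge at B0 (entry node, so the boundary value {} is joined with the incoming edge(s)): IN[B0] = {} ∩ OUT[B1] = {}
Applying B0's transfer function to that IN value gives OUT[B0] (row B0 above).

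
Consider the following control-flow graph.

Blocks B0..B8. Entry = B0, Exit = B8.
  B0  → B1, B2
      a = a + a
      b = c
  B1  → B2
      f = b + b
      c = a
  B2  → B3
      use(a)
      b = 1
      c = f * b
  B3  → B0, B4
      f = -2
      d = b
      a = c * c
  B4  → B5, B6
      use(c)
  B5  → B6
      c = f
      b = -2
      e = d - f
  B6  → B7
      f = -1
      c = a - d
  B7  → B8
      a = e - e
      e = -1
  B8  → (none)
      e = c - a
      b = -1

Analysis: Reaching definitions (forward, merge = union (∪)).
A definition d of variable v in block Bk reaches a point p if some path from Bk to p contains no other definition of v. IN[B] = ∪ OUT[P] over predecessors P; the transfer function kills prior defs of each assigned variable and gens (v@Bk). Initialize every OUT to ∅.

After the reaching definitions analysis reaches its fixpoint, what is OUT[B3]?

Per-block solution:
  B0:   IN={a@B3, b@B2, c@B2, d@B3, f@B3}   OUT={a@B0, b@B0, c@B2, d@B3, f@B3}
  B1:   IN={a@B0, b@B0, c@B2, d@B3, f@B3}   OUT={a@B0, b@B0, c@B1, d@B3, f@B1}
  B2:   IN={a@B0, b@B0, c@B1, c@B2, d@B3, f@B1, f@B3}   OUT={a@B0, b@B2, c@B2, d@B3, f@B1, f@B3}
  B3:   IN={a@B0, b@B2, c@B2, d@B3, f@B1, f@B3}   OUT={a@B3, b@B2, c@B2, d@B3, f@B3}
  B4:   IN={a@B3, b@B2, c@B2, d@B3, f@B3}   OUT={a@B3, b@B2, c@B2, d@B3, f@B3}
  B5:   IN={a@B3, b@B2, c@B2, d@B3, f@B3}   OUT={a@B3, b@B5, c@B5, d@B3, e@B5, f@B3}
  B6:   IN={a@B3, b@B2, b@B5, c@B2, c@B5, d@B3, e@B5, f@B3}   OUT={a@B3, b@B2, b@B5, c@B6, d@B3, e@B5, f@B6}
  B7:   IN={a@B3, b@B2, b@B5, c@B6, d@B3, e@B5, f@B6}   OUT={a@B7, b@B2, b@B5, c@B6, d@B3, e@B7, f@B6}
  B8:   IN={a@B7, b@B2, b@B5, c@B6, d@B3, e@B7, f@B6}   OUT={a@B7, b@B8, c@B6, d@B3, e@B8, f@B6}

Merge at B3: IN[B3] = OUT[B2] = {a@B0, b@B2, c@B2, d@B3, f@B1, f@B3}
Applying B3's transfer function to that IN value gives OUT[B3] (row B3 above).

Answer: {a@B3, b@B2, c@B2, d@B3, f@B3}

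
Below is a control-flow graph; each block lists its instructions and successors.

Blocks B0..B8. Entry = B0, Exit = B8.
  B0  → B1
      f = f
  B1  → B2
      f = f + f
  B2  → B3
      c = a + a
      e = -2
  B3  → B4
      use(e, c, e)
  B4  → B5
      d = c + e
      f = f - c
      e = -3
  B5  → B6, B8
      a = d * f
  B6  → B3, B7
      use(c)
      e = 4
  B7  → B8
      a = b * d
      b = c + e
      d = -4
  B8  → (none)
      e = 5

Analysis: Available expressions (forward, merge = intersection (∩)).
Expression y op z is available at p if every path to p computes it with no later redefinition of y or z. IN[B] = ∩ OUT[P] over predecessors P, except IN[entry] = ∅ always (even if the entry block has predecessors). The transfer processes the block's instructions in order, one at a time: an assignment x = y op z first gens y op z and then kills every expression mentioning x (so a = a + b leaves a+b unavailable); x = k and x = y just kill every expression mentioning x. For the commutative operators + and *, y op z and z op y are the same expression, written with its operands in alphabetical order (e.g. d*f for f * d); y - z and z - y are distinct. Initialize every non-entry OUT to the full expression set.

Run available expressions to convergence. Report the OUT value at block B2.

Converged values:
  B0:  IN={}  OUT={}
  B1:  IN={}  OUT={}
  B2:  IN={}  OUT={a+a}
  B3:  IN={}  OUT={}
  B4:  IN={}  OUT={}
  B5:  IN={}  OUT={d*f}
  B6:  IN={d*f}  OUT={d*f}
  B7:  IN={d*f}  OUT={c+e}
  B8:  IN={}  OUT={}

Merge at B2: IN[B2] = OUT[B1] = {}
Applying B2's transfer function to that IN value gives OUT[B2] (row B2 above).

Answer: {a+a}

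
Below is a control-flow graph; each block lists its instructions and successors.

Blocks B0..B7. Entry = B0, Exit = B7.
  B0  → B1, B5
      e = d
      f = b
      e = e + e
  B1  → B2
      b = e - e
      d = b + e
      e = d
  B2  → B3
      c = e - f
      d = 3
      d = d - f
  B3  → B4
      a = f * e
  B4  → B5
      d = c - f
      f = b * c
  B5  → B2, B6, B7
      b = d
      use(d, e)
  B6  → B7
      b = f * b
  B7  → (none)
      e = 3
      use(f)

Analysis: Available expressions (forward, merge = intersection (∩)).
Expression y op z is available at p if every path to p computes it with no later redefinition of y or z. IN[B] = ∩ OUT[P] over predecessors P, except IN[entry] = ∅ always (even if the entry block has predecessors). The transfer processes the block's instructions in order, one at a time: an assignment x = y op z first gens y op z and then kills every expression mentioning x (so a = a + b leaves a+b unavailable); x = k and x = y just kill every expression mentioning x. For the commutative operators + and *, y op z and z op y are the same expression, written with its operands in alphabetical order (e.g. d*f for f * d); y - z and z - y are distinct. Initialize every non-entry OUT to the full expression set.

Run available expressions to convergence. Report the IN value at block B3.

Converged values:
  B0: | IN={} | OUT={}
  B1: | IN={} | OUT={}
  B2: | IN={} | OUT={e-f}
  B3: | IN={e-f} | OUT={e*f, e-f}
  B4: | IN={e*f, e-f} | OUT={b*c}
  B5: | IN={} | OUT={}
  B6: | IN={} | OUT={}
  B7: | IN={} | OUT={}

Merge at B3: IN[B3] = OUT[B2] = {e-f}

Answer: {e-f}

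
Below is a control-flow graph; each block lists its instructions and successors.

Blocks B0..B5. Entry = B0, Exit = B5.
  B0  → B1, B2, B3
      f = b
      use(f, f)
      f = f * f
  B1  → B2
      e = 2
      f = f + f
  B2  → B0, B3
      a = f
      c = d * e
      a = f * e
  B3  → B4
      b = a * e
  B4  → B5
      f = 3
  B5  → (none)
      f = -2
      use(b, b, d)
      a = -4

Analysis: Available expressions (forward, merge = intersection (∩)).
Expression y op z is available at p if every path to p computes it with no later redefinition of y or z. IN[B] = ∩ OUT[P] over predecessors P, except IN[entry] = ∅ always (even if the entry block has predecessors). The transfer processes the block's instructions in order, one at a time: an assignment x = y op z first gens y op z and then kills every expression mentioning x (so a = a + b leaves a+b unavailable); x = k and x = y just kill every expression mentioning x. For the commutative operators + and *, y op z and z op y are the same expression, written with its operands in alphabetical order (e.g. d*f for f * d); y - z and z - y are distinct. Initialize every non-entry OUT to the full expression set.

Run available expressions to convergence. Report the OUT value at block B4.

Answer: {a*e}

Trace:
Fixpoint table:
  B0:  IN={}  OUT={}
  B1:  IN={}  OUT={}
  B2:  IN={}  OUT={d*e, e*f}
  B3:  IN={}  OUT={a*e}
  B4:  IN={a*e}  OUT={a*e}
  B5:  IN={a*e}  OUT={}

Merge at B4: IN[B4] = OUT[B3] = {a*e}
Applying B4's transfer function to that IN value gives OUT[B4] (row B4 above).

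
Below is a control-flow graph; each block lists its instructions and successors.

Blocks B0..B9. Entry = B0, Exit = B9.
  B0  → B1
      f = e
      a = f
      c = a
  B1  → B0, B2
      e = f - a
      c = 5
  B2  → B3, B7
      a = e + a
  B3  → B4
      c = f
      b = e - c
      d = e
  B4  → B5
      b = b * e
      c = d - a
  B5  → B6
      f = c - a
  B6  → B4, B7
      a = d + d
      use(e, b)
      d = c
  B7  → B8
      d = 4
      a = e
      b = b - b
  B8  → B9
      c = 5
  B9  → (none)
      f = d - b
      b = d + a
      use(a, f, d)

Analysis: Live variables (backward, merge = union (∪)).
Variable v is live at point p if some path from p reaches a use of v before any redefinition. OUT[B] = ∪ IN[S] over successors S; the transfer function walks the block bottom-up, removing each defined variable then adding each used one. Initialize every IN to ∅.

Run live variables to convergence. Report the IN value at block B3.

Per-block solution:
  B0: | IN={b, e} | OUT={a, b, f}
  B1: | IN={a, b, f} | OUT={a, b, e, f}
  B2: | IN={a, b, e, f} | OUT={a, b, e, f}
  B3: | IN={a, e, f} | OUT={a, b, d, e}
  B4: | IN={a, b, d, e} | OUT={a, b, c, d, e}
  B5: | IN={a, b, c, d, e} | OUT={b, c, d, e}
  B6: | IN={b, c, d, e} | OUT={a, b, d, e}
  B7: | IN={b, e} | OUT={a, b, d}
  B8: | IN={a, b, d} | OUT={a, b, d}
  B9: | IN={a, b, d} | OUT={}

Merge at B3: OUT[B3] = IN[B4] = {a, b, d, e}
Applying B3's transfer function to that OUT value gives IN[B3] (row B3 above).

Answer: {a, e, f}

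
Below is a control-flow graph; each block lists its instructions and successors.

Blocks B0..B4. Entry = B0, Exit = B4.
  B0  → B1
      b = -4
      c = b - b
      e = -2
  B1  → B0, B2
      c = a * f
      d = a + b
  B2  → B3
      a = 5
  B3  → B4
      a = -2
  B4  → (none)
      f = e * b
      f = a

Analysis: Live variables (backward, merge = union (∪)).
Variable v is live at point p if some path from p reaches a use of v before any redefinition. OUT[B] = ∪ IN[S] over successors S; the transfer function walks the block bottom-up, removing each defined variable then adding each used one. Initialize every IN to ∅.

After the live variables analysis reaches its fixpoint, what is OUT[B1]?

Answer: {a, b, e, f}

Derivation:
Per-block solution:
  B0:   IN={a, f}   OUT={a, b, e, f}
  B1:   IN={a, b, e, f}   OUT={a, b, e, f}
  B2:   IN={b, e}   OUT={b, e}
  B3:   IN={b, e}   OUT={a, b, e}
  B4:   IN={a, b, e}   OUT={}

Merge at B1: OUT[B1] = IN[B0] ⊔ IN[B2] = {a, b, e, f}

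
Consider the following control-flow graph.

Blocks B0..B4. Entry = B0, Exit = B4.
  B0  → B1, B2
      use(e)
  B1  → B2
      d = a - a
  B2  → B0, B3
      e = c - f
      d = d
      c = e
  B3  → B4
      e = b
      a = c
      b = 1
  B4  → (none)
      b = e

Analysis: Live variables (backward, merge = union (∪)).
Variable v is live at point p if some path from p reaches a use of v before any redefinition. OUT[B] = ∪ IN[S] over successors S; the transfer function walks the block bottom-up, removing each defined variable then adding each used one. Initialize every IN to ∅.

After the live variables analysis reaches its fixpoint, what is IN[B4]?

Answer: {e}

Derivation:
Converged values:
  B0: | IN={a, b, c, d, e, f} | OUT={a, b, c, d, f}
  B1: | IN={a, b, c, f} | OUT={a, b, c, d, f}
  B2: | IN={a, b, c, d, f} | OUT={a, b, c, d, e, f}
  B3: | IN={b, c} | OUT={e}
  B4: | IN={e} | OUT={}

B4 is the boundary node: OUT[B4] = {}
Applying B4's transfer function to that OUT value gives IN[B4] (row B4 above).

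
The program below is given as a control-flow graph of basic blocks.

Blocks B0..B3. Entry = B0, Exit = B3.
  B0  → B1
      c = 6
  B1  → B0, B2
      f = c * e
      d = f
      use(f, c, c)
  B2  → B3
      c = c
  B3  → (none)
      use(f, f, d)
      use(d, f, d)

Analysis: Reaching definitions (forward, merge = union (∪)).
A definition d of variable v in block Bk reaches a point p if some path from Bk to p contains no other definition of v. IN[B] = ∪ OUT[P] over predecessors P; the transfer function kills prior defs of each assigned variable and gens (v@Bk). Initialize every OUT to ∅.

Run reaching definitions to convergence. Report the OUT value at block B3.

Per-block solution:
  B0:  IN={c@B0, d@B1, f@B1}  OUT={c@B0, d@B1, f@B1}
  B1:  IN={c@B0, d@B1, f@B1}  OUT={c@B0, d@B1, f@B1}
  B2:  IN={c@B0, d@B1, f@B1}  OUT={c@B2, d@B1, f@B1}
  B3:  IN={c@B2, d@B1, f@B1}  OUT={c@B2, d@B1, f@B1}

Merge at B3: IN[B3] = OUT[B2] = {c@B2, d@B1, f@B1}
Applying B3's transfer function to that IN value gives OUT[B3] (row B3 above).

Answer: {c@B2, d@B1, f@B1}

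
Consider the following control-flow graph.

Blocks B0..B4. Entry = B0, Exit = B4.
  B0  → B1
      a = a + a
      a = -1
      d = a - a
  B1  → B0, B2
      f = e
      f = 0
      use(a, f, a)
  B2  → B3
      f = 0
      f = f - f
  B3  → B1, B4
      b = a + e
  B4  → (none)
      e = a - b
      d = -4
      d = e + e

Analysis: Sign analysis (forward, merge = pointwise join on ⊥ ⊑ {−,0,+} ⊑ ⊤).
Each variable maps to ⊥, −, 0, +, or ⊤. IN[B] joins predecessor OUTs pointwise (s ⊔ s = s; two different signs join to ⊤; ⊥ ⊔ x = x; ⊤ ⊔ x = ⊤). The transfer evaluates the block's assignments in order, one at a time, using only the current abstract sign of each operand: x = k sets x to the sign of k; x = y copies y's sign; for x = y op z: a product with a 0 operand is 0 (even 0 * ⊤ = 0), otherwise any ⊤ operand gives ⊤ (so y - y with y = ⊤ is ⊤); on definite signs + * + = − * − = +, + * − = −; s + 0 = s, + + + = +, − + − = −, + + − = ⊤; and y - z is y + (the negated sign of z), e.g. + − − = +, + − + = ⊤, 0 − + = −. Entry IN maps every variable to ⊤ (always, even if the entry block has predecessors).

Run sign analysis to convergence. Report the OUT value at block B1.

Answer: {a: -, b: ⊤, c: ⊤, d: ⊤, e: ⊤, f: 0}

Trace:
Fixpoint table:
  B0:   IN=(all ⊤)   OUT={a:-; rest ⊤}
  B1:   IN={a:-; rest ⊤}   OUT={a:-, f:0; rest ⊤}
  B2:   IN={a:-, f:0; rest ⊤}   OUT={a:-, f:0; rest ⊤}
  B3:   IN={a:-, f:0; rest ⊤}   OUT={a:-, f:0; rest ⊤}
  B4:   IN={a:-, f:0; rest ⊤}   OUT={a:-, f:0; rest ⊤}

Merge at B1: IN[B1] = OUT[B0] ⊔ OUT[B3] = {a: -, b: ⊤, c: ⊤, d: ⊤, e: ⊤, f: ⊤}
Applying B1's transfer function to that IN value gives OUT[B1] (row B1 above).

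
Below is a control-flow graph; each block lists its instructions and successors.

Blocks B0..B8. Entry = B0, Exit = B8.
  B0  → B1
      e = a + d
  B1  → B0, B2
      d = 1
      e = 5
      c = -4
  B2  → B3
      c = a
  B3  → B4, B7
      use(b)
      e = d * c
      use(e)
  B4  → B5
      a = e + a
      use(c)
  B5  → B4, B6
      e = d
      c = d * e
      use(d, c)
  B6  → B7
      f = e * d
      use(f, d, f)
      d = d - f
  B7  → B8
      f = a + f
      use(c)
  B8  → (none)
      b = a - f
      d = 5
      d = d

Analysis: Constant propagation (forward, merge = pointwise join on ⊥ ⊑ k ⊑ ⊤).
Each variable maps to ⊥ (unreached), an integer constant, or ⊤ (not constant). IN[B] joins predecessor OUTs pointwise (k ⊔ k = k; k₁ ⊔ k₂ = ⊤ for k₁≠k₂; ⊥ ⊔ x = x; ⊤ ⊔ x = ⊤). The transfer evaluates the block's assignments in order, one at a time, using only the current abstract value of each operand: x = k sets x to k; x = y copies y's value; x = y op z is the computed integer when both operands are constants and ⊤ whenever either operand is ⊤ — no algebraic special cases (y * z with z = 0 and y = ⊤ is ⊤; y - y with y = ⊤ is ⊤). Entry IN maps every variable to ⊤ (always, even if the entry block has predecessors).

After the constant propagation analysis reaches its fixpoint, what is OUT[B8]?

Answer: {a: ⊤, b: ⊤, c: ⊤, d: 5, e: ⊤, f: ⊤}

Derivation:
Converged values:
  B0: | IN=(all ⊤) | OUT=(all ⊤)
  B1: | IN=(all ⊤) | OUT={c:-4, d:1, e:5; rest ⊤}
  B2: | IN={c:-4, d:1, e:5; rest ⊤} | OUT={d:1, e:5; rest ⊤}
  B3: | IN={d:1, e:5; rest ⊤} | OUT={d:1; rest ⊤}
  B4: | IN={d:1; rest ⊤} | OUT={d:1; rest ⊤}
  B5: | IN={d:1; rest ⊤} | OUT={c:1, d:1, e:1; rest ⊤}
  B6: | IN={c:1, d:1, e:1; rest ⊤} | OUT={c:1, d:0, e:1, f:1; rest ⊤}
  B7: | IN=(all ⊤) | OUT=(all ⊤)
  B8: | IN=(all ⊤) | OUT={d:5; rest ⊤}

Merge at B8: IN[B8] = OUT[B7] = {a: ⊤, b: ⊤, c: ⊤, d: ⊤, e: ⊤, f: ⊤}
Applying B8's transfer function to that IN value gives OUT[B8] (row B8 above).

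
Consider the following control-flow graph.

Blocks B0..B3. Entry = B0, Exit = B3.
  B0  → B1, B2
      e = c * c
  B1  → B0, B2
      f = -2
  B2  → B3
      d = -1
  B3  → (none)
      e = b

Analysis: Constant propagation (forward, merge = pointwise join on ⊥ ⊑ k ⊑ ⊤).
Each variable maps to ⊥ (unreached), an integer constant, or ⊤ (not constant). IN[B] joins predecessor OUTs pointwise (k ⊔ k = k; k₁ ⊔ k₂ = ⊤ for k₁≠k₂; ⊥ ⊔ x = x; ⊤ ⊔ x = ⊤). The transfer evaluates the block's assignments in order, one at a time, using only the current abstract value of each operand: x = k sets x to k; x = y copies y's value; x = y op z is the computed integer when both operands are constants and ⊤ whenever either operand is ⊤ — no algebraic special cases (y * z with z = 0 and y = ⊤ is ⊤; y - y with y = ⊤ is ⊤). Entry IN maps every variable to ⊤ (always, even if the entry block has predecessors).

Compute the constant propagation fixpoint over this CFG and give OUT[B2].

Answer: {a: ⊤, b: ⊤, c: ⊤, d: -1, e: ⊤, f: ⊤}

Derivation:
Per-block solution:
  B0: | IN=(all ⊤) | OUT=(all ⊤)
  B1: | IN=(all ⊤) | OUT={f:-2; rest ⊤}
  B2: | IN=(all ⊤) | OUT={d:-1; rest ⊤}
  B3: | IN={d:-1; rest ⊤} | OUT={d:-1; rest ⊤}

Merge at B2: IN[B2] = OUT[B0] ⊔ OUT[B1] = {a: ⊤, b: ⊤, c: ⊤, d: ⊤, e: ⊤, f: ⊤}
Applying B2's transfer function to that IN value gives OUT[B2] (row B2 above).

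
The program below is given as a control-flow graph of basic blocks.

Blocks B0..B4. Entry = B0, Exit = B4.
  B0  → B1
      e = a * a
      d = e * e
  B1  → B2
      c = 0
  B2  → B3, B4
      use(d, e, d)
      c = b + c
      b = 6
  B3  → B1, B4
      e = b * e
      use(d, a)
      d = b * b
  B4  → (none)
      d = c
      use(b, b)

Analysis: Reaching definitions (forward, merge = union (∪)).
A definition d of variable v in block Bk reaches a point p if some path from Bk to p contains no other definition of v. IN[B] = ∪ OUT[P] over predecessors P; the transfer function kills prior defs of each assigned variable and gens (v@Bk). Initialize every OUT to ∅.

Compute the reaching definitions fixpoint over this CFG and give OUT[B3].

Fixpoint table:
  B0:   IN={}   OUT={d@B0, e@B0}
  B1:   IN={b@B2, c@B2, d@B0, d@B3, e@B0, e@B3}   OUT={b@B2, c@B1, d@B0, d@B3, e@B0, e@B3}
  B2:   IN={b@B2, c@B1, d@B0, d@B3, e@B0, e@B3}   OUT={b@B2, c@B2, d@B0, d@B3, e@B0, e@B3}
  B3:   IN={b@B2, c@B2, d@B0, d@B3, e@B0, e@B3}   OUT={b@B2, c@B2, d@B3, e@B3}
  B4:   IN={b@B2, c@B2, d@B0, d@B3, e@B0, e@B3}   OUT={b@B2, c@B2, d@B4, e@B0, e@B3}

Merge at B3: IN[B3] = OUT[B2] = {b@B2, c@B2, d@B0, d@B3, e@B0, e@B3}
Applying B3's transfer function to that IN value gives OUT[B3] (row B3 above).

Answer: {b@B2, c@B2, d@B3, e@B3}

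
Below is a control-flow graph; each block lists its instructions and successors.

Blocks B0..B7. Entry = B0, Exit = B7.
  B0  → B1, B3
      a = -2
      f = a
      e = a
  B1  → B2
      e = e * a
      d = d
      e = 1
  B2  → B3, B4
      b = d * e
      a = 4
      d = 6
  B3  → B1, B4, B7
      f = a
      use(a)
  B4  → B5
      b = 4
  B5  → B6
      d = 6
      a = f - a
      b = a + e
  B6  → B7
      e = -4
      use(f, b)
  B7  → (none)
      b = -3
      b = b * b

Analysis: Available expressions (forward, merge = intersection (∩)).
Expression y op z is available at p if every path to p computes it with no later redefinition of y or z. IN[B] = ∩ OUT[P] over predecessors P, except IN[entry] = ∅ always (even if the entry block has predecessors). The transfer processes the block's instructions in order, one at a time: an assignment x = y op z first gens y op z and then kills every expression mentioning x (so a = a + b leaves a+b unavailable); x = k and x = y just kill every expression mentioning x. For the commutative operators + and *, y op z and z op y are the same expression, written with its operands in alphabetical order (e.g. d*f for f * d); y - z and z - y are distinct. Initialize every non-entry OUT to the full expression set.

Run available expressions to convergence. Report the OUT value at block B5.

Per-block solution:
  B0: | IN={} | OUT={}
  B1: | IN={} | OUT={}
  B2: | IN={} | OUT={}
  B3: | IN={} | OUT={}
  B4: | IN={} | OUT={}
  B5: | IN={} | OUT={a+e}
  B6: | IN={a+e} | OUT={}
  B7: | IN={} | OUT={}

Merge at B5: IN[B5] = OUT[B4] = {}
Applying B5's transfer function to that IN value gives OUT[B5] (row B5 above).

Answer: {a+e}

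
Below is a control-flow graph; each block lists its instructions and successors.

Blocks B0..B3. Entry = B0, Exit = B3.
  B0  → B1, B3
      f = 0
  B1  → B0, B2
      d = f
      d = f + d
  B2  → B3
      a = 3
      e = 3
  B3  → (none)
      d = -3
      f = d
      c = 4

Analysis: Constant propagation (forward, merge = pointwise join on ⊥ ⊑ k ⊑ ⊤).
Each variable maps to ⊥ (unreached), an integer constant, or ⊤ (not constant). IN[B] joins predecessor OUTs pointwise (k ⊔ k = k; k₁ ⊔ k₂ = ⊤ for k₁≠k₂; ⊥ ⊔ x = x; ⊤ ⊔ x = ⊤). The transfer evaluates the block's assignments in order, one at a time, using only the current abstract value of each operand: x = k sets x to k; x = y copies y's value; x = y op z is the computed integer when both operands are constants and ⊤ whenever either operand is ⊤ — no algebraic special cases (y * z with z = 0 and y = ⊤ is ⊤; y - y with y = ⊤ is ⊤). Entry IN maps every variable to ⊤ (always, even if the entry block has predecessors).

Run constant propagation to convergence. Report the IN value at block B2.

Converged values:
  B0:  IN=(all ⊤)  OUT={f:0; rest ⊤}
  B1:  IN={f:0; rest ⊤}  OUT={d:0, f:0; rest ⊤}
  B2:  IN={d:0, f:0; rest ⊤}  OUT={a:3, d:0, e:3, f:0; rest ⊤}
  B3:  IN={f:0; rest ⊤}  OUT={c:4, d:-3, f:-3; rest ⊤}

Merge at B2: IN[B2] = OUT[B1] = {a: ⊤, b: ⊤, c: ⊤, d: 0, e: ⊤, f: 0}

Answer: {a: ⊤, b: ⊤, c: ⊤, d: 0, e: ⊤, f: 0}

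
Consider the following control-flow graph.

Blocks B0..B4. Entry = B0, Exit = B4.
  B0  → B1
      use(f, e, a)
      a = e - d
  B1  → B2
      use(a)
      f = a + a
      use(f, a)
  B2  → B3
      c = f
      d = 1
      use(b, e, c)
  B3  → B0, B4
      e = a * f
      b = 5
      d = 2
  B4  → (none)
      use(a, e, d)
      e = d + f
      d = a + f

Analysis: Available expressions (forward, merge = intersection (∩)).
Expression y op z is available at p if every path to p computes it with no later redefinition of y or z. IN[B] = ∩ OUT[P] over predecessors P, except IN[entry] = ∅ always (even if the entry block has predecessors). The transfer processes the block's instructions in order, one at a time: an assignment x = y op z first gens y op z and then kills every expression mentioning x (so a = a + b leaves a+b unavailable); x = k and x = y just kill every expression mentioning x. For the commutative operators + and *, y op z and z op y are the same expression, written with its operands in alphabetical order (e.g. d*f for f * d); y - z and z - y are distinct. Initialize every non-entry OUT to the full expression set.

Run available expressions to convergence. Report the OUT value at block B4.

Answer: {a*f, a+a, a+f}

Working:
Fixpoint table:
  B0: | IN={} | OUT={e-d}
  B1: | IN={e-d} | OUT={a+a, e-d}
  B2: | IN={a+a, e-d} | OUT={a+a}
  B3: | IN={a+a} | OUT={a*f, a+a}
  B4: | IN={a*f, a+a} | OUT={a*f, a+a, a+f}

Merge at B4: IN[B4] = OUT[B3] = {a*f, a+a}
Applying B4's transfer function to that IN value gives OUT[B4] (row B4 above).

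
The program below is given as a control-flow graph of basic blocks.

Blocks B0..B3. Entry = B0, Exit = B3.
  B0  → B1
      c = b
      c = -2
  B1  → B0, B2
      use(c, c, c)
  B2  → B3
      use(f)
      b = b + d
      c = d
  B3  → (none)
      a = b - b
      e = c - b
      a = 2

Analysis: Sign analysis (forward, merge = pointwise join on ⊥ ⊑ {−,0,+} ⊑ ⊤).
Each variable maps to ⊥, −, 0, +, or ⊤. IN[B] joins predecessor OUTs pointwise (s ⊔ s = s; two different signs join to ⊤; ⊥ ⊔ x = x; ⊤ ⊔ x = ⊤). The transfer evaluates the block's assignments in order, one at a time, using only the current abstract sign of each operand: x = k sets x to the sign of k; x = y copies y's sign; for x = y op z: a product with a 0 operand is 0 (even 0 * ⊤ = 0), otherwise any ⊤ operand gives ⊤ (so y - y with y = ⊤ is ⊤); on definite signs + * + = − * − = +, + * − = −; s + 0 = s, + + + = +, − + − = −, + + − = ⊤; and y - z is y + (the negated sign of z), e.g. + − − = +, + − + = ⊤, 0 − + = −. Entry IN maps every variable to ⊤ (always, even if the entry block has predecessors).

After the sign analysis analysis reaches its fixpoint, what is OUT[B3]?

Per-block solution:
  B0: | IN=(all ⊤) | OUT={c:-; rest ⊤}
  B1: | IN={c:-; rest ⊤} | OUT={c:-; rest ⊤}
  B2: | IN={c:-; rest ⊤} | OUT=(all ⊤)
  B3: | IN=(all ⊤) | OUT={a:+; rest ⊤}

Merge at B3: IN[B3] = OUT[B2] = {a: ⊤, b: ⊤, c: ⊤, d: ⊤, e: ⊤, f: ⊤}
Applying B3's transfer function to that IN value gives OUT[B3] (row B3 above).

Answer: {a: +, b: ⊤, c: ⊤, d: ⊤, e: ⊤, f: ⊤}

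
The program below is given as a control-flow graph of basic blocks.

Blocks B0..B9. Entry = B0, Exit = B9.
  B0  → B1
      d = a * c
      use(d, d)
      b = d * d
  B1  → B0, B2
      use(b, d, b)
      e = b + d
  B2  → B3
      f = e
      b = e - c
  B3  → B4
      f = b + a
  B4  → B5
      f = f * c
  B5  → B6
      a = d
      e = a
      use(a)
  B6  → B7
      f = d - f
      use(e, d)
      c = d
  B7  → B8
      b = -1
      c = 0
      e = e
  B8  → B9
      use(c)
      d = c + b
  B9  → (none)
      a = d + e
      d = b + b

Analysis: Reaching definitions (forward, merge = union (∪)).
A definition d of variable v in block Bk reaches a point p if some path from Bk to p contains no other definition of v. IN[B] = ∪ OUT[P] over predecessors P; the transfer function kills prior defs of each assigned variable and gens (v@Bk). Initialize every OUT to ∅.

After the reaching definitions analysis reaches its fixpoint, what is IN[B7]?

Answer: {a@B5, b@B2, c@B6, d@B0, e@B5, f@B6}

Derivation:
Per-block solution:
  B0: | IN={b@B0, d@B0, e@B1} | OUT={b@B0, d@B0, e@B1}
  B1: | IN={b@B0, d@B0, e@B1} | OUT={b@B0, d@B0, e@B1}
  B2: | IN={b@B0, d@B0, e@B1} | OUT={b@B2, d@B0, e@B1, f@B2}
  B3: | IN={b@B2, d@B0, e@B1, f@B2} | OUT={b@B2, d@B0, e@B1, f@B3}
  B4: | IN={b@B2, d@B0, e@B1, f@B3} | OUT={b@B2, d@B0, e@B1, f@B4}
  B5: | IN={b@B2, d@B0, e@B1, f@B4} | OUT={a@B5, b@B2, d@B0, e@B5, f@B4}
  B6: | IN={a@B5, b@B2, d@B0, e@B5, f@B4} | OUT={a@B5, b@B2, c@B6, d@B0, e@B5, f@B6}
  B7: | IN={a@B5, b@B2, c@B6, d@B0, e@B5, f@B6} | OUT={a@B5, b@B7, c@B7, d@B0, e@B7, f@B6}
  B8: | IN={a@B5, b@B7, c@B7, d@B0, e@B7, f@B6} | OUT={a@B5, b@B7, c@B7, d@B8, e@B7, f@B6}
  B9: | IN={a@B5, b@B7, c@B7, d@B8, e@B7, f@B6} | OUT={a@B9, b@B7, c@B7, d@B9, e@B7, f@B6}

Merge at B7: IN[B7] = OUT[B6] = {a@B5, b@B2, c@B6, d@B0, e@B5, f@B6}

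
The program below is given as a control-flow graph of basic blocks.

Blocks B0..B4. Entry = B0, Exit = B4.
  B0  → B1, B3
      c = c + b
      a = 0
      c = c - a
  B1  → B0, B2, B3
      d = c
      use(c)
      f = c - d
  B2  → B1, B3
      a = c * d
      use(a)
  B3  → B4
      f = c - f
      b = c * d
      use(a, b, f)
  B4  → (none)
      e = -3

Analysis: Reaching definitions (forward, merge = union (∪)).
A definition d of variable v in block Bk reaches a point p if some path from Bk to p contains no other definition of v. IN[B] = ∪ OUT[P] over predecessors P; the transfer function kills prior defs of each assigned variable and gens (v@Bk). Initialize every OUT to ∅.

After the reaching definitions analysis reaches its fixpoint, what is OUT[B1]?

Answer: {a@B0, a@B2, c@B0, d@B1, f@B1}

Derivation:
Converged values:
  B0:  IN={a@B0, a@B2, c@B0, d@B1, f@B1}  OUT={a@B0, c@B0, d@B1, f@B1}
  B1:  IN={a@B0, a@B2, c@B0, d@B1, f@B1}  OUT={a@B0, a@B2, c@B0, d@B1, f@B1}
  B2:  IN={a@B0, a@B2, c@B0, d@B1, f@B1}  OUT={a@B2, c@B0, d@B1, f@B1}
  B3:  IN={a@B0, a@B2, c@B0, d@B1, f@B1}  OUT={a@B0, a@B2, b@B3, c@B0, d@B1, f@B3}
  B4:  IN={a@B0, a@B2, b@B3, c@B0, d@B1, f@B3}  OUT={a@B0, a@B2, b@B3, c@B0, d@B1, e@B4, f@B3}

Merge at B1: IN[B1] = OUT[B0] ⊔ OUT[B2] = {a@B0, a@B2, c@B0, d@B1, f@B1}
Applying B1's transfer function to that IN value gives OUT[B1] (row B1 above).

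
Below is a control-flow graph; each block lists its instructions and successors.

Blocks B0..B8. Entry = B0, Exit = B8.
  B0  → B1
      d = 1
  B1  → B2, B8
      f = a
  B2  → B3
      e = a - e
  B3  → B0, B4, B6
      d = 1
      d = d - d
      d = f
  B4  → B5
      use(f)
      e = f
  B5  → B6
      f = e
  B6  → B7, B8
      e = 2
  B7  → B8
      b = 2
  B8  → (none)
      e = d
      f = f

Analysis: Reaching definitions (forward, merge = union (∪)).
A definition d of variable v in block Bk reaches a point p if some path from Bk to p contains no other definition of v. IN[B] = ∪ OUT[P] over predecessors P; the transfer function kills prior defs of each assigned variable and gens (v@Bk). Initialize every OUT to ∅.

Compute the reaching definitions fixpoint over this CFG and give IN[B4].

Per-block solution:
  B0: | IN={d@B3, e@B2, f@B1} | OUT={d@B0, e@B2, f@B1}
  B1: | IN={d@B0, e@B2, f@B1} | OUT={d@B0, e@B2, f@B1}
  B2: | IN={d@B0, e@B2, f@B1} | OUT={d@B0, e@B2, f@B1}
  B3: | IN={d@B0, e@B2, f@B1} | OUT={d@B3, e@B2, f@B1}
  B4: | IN={d@B3, e@B2, f@B1} | OUT={d@B3, e@B4, f@B1}
  B5: | IN={d@B3, e@B4, f@B1} | OUT={d@B3, e@B4, f@B5}
  B6: | IN={d@B3, e@B2, e@B4, f@B1, f@B5} | OUT={d@B3, e@B6, f@B1, f@B5}
  B7: | IN={d@B3, e@B6, f@B1, f@B5} | OUT={b@B7, d@B3, e@B6, f@B1, f@B5}
  B8: | IN={b@B7, d@B0, d@B3, e@B2, e@B6, f@B1, f@B5} | OUT={b@B7, d@B0, d@B3, e@B8, f@B8}

Merge at B4: IN[B4] = OUT[B3] = {d@B3, e@B2, f@B1}

Answer: {d@B3, e@B2, f@B1}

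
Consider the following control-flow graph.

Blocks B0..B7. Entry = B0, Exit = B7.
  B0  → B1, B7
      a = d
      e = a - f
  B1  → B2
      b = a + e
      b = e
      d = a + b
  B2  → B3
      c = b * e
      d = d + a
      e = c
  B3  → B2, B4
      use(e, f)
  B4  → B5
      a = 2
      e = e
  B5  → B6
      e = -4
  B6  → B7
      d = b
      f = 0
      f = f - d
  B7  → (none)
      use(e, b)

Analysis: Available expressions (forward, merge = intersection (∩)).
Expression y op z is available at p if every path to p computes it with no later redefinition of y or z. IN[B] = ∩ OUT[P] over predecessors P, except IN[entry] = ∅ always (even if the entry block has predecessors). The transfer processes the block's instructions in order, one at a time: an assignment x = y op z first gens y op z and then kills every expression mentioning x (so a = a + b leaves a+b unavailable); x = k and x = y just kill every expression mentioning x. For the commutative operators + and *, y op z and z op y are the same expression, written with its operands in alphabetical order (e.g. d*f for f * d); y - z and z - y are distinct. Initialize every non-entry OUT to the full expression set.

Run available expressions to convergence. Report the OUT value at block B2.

Fixpoint table:
  B0: | IN={} | OUT={a-f}
  B1: | IN={a-f} | OUT={a+b, a+e, a-f}
  B2: | IN={a+b, a-f} | OUT={a+b, a-f}
  B3: | IN={a+b, a-f} | OUT={a+b, a-f}
  B4: | IN={a+b, a-f} | OUT={}
  B5: | IN={} | OUT={}
  B6: | IN={} | OUT={}
  B7: | IN={} | OUT={}

Merge at B2: IN[B2] = OUT[B1] ∩ OUT[B3] = {a+b, a-f}
Applying B2's transfer function to that IN value gives OUT[B2] (row B2 above).

Answer: {a+b, a-f}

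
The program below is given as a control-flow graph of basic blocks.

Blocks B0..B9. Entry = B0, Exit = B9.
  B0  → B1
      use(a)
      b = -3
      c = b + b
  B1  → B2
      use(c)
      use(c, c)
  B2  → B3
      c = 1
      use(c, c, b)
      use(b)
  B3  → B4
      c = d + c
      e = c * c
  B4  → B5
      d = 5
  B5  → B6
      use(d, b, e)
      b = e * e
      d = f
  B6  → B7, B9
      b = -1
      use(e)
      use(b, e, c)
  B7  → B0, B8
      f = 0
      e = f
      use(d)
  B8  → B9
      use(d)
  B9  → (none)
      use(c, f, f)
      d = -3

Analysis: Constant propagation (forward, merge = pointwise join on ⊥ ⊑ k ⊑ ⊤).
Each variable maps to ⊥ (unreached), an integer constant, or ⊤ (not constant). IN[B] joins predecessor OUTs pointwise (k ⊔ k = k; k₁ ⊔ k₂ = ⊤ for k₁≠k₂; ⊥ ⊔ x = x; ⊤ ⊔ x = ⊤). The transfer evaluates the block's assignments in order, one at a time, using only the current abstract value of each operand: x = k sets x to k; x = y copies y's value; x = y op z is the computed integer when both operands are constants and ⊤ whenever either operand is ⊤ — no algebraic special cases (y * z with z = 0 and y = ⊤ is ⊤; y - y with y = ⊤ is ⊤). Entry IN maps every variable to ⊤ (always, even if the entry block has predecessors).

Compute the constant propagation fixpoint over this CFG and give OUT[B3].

Answer: {a: ⊤, b: -3, c: ⊤, d: ⊤, e: ⊤, f: ⊤}

Derivation:
Per-block solution:
  B0: | IN=(all ⊤) | OUT={b:-3, c:-6; rest ⊤}
  B1: | IN={b:-3, c:-6; rest ⊤} | OUT={b:-3, c:-6; rest ⊤}
  B2: | IN={b:-3, c:-6; rest ⊤} | OUT={b:-3, c:1; rest ⊤}
  B3: | IN={b:-3, c:1; rest ⊤} | OUT={b:-3; rest ⊤}
  B4: | IN={b:-3; rest ⊤} | OUT={b:-3, d:5; rest ⊤}
  B5: | IN={b:-3, d:5; rest ⊤} | OUT=(all ⊤)
  B6: | IN=(all ⊤) | OUT={b:-1; rest ⊤}
  B7: | IN={b:-1; rest ⊤} | OUT={b:-1, e:0, f:0; rest ⊤}
  B8: | IN={b:-1, e:0, f:0; rest ⊤} | OUT={b:-1, e:0, f:0; rest ⊤}
  B9: | IN={b:-1; rest ⊤} | OUT={b:-1, d:-3; rest ⊤}

Merge at B3: IN[B3] = OUT[B2] = {a: ⊤, b: -3, c: 1, d: ⊤, e: ⊤, f: ⊤}
Applying B3's transfer function to that IN value gives OUT[B3] (row B3 above).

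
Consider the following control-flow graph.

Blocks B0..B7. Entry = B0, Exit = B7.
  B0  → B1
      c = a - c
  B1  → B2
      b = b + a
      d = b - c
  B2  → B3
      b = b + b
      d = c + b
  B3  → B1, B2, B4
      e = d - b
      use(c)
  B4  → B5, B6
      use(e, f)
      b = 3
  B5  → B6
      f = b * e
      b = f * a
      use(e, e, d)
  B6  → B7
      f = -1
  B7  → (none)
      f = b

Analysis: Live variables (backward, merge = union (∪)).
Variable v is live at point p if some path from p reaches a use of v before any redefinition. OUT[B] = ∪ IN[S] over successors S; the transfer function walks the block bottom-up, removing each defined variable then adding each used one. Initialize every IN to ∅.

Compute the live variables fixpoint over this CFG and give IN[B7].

Answer: {b}

Derivation:
Per-block solution:
  B0: | IN={a, b, c, f} | OUT={a, b, c, f}
  B1: | IN={a, b, c, f} | OUT={a, b, c, f}
  B2: | IN={a, b, c, f} | OUT={a, b, c, d, f}
  B3: | IN={a, b, c, d, f} | OUT={a, b, c, d, e, f}
  B4: | IN={a, d, e, f} | OUT={a, b, d, e}
  B5: | IN={a, b, d, e} | OUT={b}
  B6: | IN={b} | OUT={b}
  B7: | IN={b} | OUT={}

B7 is the boundary node: OUT[B7] = {}
Applying B7's transfer function to that OUT value gives IN[B7] (row B7 above).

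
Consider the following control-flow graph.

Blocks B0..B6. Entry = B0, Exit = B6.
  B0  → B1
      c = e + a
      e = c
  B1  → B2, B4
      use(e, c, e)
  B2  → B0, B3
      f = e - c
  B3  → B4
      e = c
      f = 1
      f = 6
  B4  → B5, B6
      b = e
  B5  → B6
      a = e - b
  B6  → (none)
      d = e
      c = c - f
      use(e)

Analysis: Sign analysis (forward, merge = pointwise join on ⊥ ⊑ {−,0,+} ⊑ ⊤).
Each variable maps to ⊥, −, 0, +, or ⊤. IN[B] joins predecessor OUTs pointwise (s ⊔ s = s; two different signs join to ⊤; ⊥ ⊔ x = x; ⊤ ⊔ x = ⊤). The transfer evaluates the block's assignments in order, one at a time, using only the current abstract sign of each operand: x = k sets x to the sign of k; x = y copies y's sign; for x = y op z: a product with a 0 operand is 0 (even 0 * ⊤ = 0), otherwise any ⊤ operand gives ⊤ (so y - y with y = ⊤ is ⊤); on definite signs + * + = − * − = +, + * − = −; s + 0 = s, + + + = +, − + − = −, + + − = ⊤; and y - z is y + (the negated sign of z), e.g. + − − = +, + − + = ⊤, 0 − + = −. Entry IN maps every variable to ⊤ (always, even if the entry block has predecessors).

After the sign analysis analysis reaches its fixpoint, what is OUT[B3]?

Converged values:
  B0:   IN=(all ⊤)   OUT=(all ⊤)
  B1:   IN=(all ⊤)   OUT=(all ⊤)
  B2:   IN=(all ⊤)   OUT=(all ⊤)
  B3:   IN=(all ⊤)   OUT={f:+; rest ⊤}
  B4:   IN=(all ⊤)   OUT=(all ⊤)
  B5:   IN=(all ⊤)   OUT=(all ⊤)
  B6:   IN=(all ⊤)   OUT=(all ⊤)

Merge at B3: IN[B3] = OUT[B2] = {a: ⊤, b: ⊤, c: ⊤, d: ⊤, e: ⊤, f: ⊤}
Applying B3's transfer function to that IN value gives OUT[B3] (row B3 above).

Answer: {a: ⊤, b: ⊤, c: ⊤, d: ⊤, e: ⊤, f: +}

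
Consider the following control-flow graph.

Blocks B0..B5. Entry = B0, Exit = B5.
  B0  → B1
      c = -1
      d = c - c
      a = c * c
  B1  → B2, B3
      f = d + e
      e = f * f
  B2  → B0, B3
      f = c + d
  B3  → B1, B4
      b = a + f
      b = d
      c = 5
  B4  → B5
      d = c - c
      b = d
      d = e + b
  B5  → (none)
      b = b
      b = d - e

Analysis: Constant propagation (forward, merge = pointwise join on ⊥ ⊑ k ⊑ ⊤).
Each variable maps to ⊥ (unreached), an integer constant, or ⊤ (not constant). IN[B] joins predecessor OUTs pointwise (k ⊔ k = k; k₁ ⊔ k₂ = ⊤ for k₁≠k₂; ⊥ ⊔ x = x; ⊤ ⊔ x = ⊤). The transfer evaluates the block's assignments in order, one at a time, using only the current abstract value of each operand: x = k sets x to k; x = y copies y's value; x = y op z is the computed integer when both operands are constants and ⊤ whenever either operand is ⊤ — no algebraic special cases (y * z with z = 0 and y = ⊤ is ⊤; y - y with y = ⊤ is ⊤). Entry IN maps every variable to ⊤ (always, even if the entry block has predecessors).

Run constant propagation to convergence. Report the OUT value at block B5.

Fixpoint table:
  B0:  IN=(all ⊤)  OUT={a:1, c:-1, d:0; rest ⊤}
  B1:  IN={a:1, d:0; rest ⊤}  OUT={a:1, d:0; rest ⊤}
  B2:  IN={a:1, d:0; rest ⊤}  OUT={a:1, d:0; rest ⊤}
  B3:  IN={a:1, d:0; rest ⊤}  OUT={a:1, b:0, c:5, d:0; rest ⊤}
  B4:  IN={a:1, b:0, c:5, d:0; rest ⊤}  OUT={a:1, b:0, c:5; rest ⊤}
  B5:  IN={a:1, b:0, c:5; rest ⊤}  OUT={a:1, c:5; rest ⊤}

Merge at B5: IN[B5] = OUT[B4] = {a: 1, b: 0, c: 5, d: ⊤, e: ⊤, f: ⊤}
Applying B5's transfer function to that IN value gives OUT[B5] (row B5 above).

Answer: {a: 1, b: ⊤, c: 5, d: ⊤, e: ⊤, f: ⊤}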